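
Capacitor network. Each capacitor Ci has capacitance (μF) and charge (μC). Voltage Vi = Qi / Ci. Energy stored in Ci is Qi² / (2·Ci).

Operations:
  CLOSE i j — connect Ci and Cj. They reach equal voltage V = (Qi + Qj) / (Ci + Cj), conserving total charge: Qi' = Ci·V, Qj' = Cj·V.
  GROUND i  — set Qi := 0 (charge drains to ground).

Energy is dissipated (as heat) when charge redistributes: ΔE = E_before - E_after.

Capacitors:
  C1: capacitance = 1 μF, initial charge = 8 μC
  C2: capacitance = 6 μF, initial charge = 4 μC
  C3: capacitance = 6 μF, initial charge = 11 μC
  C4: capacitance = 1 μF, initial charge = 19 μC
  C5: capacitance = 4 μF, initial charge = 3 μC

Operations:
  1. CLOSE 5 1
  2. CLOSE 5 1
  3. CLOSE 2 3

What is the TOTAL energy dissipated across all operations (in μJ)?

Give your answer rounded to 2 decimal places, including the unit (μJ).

Initial: C1(1μF, Q=8μC, V=8.00V), C2(6μF, Q=4μC, V=0.67V), C3(6μF, Q=11μC, V=1.83V), C4(1μF, Q=19μC, V=19.00V), C5(4μF, Q=3μC, V=0.75V)
Op 1: CLOSE 5-1: Q_total=11.00, C_total=5.00, V=2.20; Q5=8.80, Q1=2.20; dissipated=21.025
Op 2: CLOSE 5-1: Q_total=11.00, C_total=5.00, V=2.20; Q5=8.80, Q1=2.20; dissipated=0.000
Op 3: CLOSE 2-3: Q_total=15.00, C_total=12.00, V=1.25; Q2=7.50, Q3=7.50; dissipated=2.042
Total dissipated: 23.067 μJ

Answer: 23.07 μJ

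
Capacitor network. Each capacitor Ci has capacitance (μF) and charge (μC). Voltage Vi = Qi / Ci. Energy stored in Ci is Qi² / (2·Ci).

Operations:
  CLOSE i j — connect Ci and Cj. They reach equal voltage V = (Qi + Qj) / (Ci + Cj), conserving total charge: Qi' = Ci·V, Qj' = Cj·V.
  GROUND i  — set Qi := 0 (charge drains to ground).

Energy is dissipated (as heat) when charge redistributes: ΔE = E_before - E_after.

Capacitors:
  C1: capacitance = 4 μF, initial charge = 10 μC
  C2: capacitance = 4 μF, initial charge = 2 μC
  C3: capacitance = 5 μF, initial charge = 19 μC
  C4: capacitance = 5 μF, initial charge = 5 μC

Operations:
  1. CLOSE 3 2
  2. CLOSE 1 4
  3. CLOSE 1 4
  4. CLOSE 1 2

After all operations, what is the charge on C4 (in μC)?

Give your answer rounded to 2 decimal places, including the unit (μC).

Initial: C1(4μF, Q=10μC, V=2.50V), C2(4μF, Q=2μC, V=0.50V), C3(5μF, Q=19μC, V=3.80V), C4(5μF, Q=5μC, V=1.00V)
Op 1: CLOSE 3-2: Q_total=21.00, C_total=9.00, V=2.33; Q3=11.67, Q2=9.33; dissipated=12.100
Op 2: CLOSE 1-4: Q_total=15.00, C_total=9.00, V=1.67; Q1=6.67, Q4=8.33; dissipated=2.500
Op 3: CLOSE 1-4: Q_total=15.00, C_total=9.00, V=1.67; Q1=6.67, Q4=8.33; dissipated=0.000
Op 4: CLOSE 1-2: Q_total=16.00, C_total=8.00, V=2.00; Q1=8.00, Q2=8.00; dissipated=0.444
Final charges: Q1=8.00, Q2=8.00, Q3=11.67, Q4=8.33

Answer: 8.33 μC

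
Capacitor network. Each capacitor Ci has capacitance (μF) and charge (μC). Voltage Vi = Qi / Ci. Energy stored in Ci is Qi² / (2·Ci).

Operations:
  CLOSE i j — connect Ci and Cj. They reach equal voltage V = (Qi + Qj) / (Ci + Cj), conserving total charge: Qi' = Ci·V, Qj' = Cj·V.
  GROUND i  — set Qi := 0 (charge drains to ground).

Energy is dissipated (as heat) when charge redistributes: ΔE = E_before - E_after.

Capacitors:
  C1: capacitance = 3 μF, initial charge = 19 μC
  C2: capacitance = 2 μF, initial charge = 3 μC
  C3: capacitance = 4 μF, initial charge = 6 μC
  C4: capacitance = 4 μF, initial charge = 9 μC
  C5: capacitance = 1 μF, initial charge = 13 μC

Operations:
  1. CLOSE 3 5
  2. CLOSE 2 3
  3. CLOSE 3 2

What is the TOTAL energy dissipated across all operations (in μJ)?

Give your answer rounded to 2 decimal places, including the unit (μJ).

Answer: 56.43 μJ

Derivation:
Initial: C1(3μF, Q=19μC, V=6.33V), C2(2μF, Q=3μC, V=1.50V), C3(4μF, Q=6μC, V=1.50V), C4(4μF, Q=9μC, V=2.25V), C5(1μF, Q=13μC, V=13.00V)
Op 1: CLOSE 3-5: Q_total=19.00, C_total=5.00, V=3.80; Q3=15.20, Q5=3.80; dissipated=52.900
Op 2: CLOSE 2-3: Q_total=18.20, C_total=6.00, V=3.03; Q2=6.07, Q3=12.13; dissipated=3.527
Op 3: CLOSE 3-2: Q_total=18.20, C_total=6.00, V=3.03; Q3=12.13, Q2=6.07; dissipated=0.000
Total dissipated: 56.427 μJ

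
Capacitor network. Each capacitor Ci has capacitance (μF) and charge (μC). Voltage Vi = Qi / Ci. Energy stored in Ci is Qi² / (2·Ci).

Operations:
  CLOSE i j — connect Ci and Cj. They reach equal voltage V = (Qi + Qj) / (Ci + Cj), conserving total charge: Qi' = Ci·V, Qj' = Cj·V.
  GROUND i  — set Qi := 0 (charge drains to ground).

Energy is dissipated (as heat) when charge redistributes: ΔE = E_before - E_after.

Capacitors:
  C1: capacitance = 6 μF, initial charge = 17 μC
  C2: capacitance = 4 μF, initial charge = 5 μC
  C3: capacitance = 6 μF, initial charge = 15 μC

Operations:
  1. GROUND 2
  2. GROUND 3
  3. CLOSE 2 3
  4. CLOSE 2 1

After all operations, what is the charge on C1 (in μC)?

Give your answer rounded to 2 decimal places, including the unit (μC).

Answer: 10.20 μC

Derivation:
Initial: C1(6μF, Q=17μC, V=2.83V), C2(4μF, Q=5μC, V=1.25V), C3(6μF, Q=15μC, V=2.50V)
Op 1: GROUND 2: Q2=0; energy lost=3.125
Op 2: GROUND 3: Q3=0; energy lost=18.750
Op 3: CLOSE 2-3: Q_total=0.00, C_total=10.00, V=0.00; Q2=0.00, Q3=0.00; dissipated=0.000
Op 4: CLOSE 2-1: Q_total=17.00, C_total=10.00, V=1.70; Q2=6.80, Q1=10.20; dissipated=9.633
Final charges: Q1=10.20, Q2=6.80, Q3=0.00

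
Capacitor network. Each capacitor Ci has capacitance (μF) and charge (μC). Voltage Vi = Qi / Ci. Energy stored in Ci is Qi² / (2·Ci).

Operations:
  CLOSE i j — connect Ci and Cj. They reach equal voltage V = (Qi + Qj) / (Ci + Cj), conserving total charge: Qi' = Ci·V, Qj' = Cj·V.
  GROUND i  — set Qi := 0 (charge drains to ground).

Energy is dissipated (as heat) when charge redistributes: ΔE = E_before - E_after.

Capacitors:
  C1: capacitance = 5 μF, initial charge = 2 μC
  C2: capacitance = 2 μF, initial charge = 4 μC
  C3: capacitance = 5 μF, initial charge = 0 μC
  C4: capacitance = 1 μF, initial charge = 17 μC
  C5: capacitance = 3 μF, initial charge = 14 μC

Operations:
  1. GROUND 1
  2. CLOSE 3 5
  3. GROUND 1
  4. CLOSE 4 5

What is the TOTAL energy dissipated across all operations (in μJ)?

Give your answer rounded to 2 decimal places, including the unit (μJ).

Initial: C1(5μF, Q=2μC, V=0.40V), C2(2μF, Q=4μC, V=2.00V), C3(5μF, Q=0μC, V=0.00V), C4(1μF, Q=17μC, V=17.00V), C5(3μF, Q=14μC, V=4.67V)
Op 1: GROUND 1: Q1=0; energy lost=0.400
Op 2: CLOSE 3-5: Q_total=14.00, C_total=8.00, V=1.75; Q3=8.75, Q5=5.25; dissipated=20.417
Op 3: GROUND 1: Q1=0; energy lost=0.000
Op 4: CLOSE 4-5: Q_total=22.25, C_total=4.00, V=5.56; Q4=5.56, Q5=16.69; dissipated=87.211
Total dissipated: 108.028 μJ

Answer: 108.03 μJ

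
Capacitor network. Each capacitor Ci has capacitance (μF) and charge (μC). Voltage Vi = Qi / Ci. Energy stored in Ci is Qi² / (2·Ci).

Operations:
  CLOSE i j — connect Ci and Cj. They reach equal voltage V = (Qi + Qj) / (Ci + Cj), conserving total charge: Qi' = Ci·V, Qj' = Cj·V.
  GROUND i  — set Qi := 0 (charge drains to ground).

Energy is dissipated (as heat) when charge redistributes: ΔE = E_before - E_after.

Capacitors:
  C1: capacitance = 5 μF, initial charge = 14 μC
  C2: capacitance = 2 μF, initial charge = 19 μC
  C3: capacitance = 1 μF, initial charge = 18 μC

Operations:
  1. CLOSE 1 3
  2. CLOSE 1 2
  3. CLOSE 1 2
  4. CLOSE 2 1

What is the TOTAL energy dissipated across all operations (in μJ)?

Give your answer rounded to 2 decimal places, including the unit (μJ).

Initial: C1(5μF, Q=14μC, V=2.80V), C2(2μF, Q=19μC, V=9.50V), C3(1μF, Q=18μC, V=18.00V)
Op 1: CLOSE 1-3: Q_total=32.00, C_total=6.00, V=5.33; Q1=26.67, Q3=5.33; dissipated=96.267
Op 2: CLOSE 1-2: Q_total=45.67, C_total=7.00, V=6.52; Q1=32.62, Q2=13.05; dissipated=12.401
Op 3: CLOSE 1-2: Q_total=45.67, C_total=7.00, V=6.52; Q1=32.62, Q2=13.05; dissipated=0.000
Op 4: CLOSE 2-1: Q_total=45.67, C_total=7.00, V=6.52; Q2=13.05, Q1=32.62; dissipated=0.000
Total dissipated: 108.667 μJ

Answer: 108.67 μJ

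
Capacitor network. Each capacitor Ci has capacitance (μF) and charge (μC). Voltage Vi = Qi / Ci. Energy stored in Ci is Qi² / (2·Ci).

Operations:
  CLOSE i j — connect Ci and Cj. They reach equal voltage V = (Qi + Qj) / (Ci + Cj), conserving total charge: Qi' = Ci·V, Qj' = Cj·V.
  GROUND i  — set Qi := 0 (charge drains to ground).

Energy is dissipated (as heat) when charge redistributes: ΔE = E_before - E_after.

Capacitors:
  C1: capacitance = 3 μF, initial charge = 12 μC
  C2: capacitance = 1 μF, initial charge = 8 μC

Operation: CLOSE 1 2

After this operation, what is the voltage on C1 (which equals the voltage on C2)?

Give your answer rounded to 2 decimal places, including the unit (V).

Initial: C1(3μF, Q=12μC, V=4.00V), C2(1μF, Q=8μC, V=8.00V)
Op 1: CLOSE 1-2: Q_total=20.00, C_total=4.00, V=5.00; Q1=15.00, Q2=5.00; dissipated=6.000

Answer: 5.00 V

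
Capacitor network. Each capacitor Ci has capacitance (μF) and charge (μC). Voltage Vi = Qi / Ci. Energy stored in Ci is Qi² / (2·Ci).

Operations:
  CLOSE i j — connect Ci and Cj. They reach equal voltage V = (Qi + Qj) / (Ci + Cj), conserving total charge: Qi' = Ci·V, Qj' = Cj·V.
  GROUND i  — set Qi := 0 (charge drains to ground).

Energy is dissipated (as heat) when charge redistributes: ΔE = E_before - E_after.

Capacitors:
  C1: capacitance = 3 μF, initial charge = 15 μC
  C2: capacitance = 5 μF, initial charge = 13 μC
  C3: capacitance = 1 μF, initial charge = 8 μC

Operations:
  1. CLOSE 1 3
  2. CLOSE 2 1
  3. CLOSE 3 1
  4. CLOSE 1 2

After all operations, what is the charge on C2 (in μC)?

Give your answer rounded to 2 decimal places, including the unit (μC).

Answer: 19.83 μC

Derivation:
Initial: C1(3μF, Q=15μC, V=5.00V), C2(5μF, Q=13μC, V=2.60V), C3(1μF, Q=8μC, V=8.00V)
Op 1: CLOSE 1-3: Q_total=23.00, C_total=4.00, V=5.75; Q1=17.25, Q3=5.75; dissipated=3.375
Op 2: CLOSE 2-1: Q_total=30.25, C_total=8.00, V=3.78; Q2=18.91, Q1=11.34; dissipated=9.302
Op 3: CLOSE 3-1: Q_total=17.09, C_total=4.00, V=4.27; Q3=4.27, Q1=12.82; dissipated=1.453
Op 4: CLOSE 1-2: Q_total=31.73, C_total=8.00, V=3.97; Q1=11.90, Q2=19.83; dissipated=0.227
Final charges: Q1=11.90, Q2=19.83, Q3=4.27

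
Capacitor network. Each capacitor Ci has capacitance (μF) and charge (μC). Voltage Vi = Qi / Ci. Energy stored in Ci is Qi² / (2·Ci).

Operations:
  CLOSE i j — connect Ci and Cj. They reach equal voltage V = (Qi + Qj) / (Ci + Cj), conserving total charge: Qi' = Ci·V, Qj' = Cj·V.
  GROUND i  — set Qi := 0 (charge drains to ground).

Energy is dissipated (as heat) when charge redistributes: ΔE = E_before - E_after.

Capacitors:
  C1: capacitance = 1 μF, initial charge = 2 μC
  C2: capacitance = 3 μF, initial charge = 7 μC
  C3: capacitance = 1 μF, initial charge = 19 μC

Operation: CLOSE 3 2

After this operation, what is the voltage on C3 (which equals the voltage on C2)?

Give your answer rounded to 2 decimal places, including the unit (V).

Initial: C1(1μF, Q=2μC, V=2.00V), C2(3μF, Q=7μC, V=2.33V), C3(1μF, Q=19μC, V=19.00V)
Op 1: CLOSE 3-2: Q_total=26.00, C_total=4.00, V=6.50; Q3=6.50, Q2=19.50; dissipated=104.167

Answer: 6.50 V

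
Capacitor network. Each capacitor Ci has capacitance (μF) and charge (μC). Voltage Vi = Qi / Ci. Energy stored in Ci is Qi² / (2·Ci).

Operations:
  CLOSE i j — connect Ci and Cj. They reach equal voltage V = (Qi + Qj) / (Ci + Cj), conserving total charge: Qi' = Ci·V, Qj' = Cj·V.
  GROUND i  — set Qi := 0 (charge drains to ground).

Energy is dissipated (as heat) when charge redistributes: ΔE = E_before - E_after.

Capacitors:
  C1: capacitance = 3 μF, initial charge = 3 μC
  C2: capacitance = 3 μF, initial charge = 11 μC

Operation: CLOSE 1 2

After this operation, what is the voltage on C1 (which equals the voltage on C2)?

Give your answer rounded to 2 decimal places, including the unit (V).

Initial: C1(3μF, Q=3μC, V=1.00V), C2(3μF, Q=11μC, V=3.67V)
Op 1: CLOSE 1-2: Q_total=14.00, C_total=6.00, V=2.33; Q1=7.00, Q2=7.00; dissipated=5.333

Answer: 2.33 V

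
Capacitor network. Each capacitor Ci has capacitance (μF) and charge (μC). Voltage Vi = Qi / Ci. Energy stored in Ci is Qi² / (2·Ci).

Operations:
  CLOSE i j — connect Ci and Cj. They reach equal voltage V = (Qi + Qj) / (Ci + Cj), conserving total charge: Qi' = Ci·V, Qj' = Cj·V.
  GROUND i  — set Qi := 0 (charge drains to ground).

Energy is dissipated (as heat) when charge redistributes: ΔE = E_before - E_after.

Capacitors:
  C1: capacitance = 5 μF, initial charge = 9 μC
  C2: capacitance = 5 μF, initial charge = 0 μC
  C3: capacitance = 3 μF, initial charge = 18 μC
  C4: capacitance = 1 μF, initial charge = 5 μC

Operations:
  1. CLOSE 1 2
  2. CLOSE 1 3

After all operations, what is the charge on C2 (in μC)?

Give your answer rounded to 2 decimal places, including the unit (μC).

Initial: C1(5μF, Q=9μC, V=1.80V), C2(5μF, Q=0μC, V=0.00V), C3(3μF, Q=18μC, V=6.00V), C4(1μF, Q=5μC, V=5.00V)
Op 1: CLOSE 1-2: Q_total=9.00, C_total=10.00, V=0.90; Q1=4.50, Q2=4.50; dissipated=4.050
Op 2: CLOSE 1-3: Q_total=22.50, C_total=8.00, V=2.81; Q1=14.06, Q3=8.44; dissipated=24.384
Final charges: Q1=14.06, Q2=4.50, Q3=8.44, Q4=5.00

Answer: 4.50 μC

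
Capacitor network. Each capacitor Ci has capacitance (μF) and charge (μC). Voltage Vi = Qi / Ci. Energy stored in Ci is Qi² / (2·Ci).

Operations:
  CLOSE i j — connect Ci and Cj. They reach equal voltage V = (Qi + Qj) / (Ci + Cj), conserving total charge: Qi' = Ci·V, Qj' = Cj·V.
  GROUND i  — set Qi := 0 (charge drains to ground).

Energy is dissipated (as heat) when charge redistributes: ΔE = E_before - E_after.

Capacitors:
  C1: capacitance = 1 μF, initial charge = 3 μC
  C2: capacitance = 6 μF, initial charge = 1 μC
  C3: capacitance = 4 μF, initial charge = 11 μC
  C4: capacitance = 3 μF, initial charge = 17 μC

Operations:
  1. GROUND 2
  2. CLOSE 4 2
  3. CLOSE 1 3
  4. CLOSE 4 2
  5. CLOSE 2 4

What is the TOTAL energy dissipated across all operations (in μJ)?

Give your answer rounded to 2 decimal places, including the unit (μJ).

Initial: C1(1μF, Q=3μC, V=3.00V), C2(6μF, Q=1μC, V=0.17V), C3(4μF, Q=11μC, V=2.75V), C4(3μF, Q=17μC, V=5.67V)
Op 1: GROUND 2: Q2=0; energy lost=0.083
Op 2: CLOSE 4-2: Q_total=17.00, C_total=9.00, V=1.89; Q4=5.67, Q2=11.33; dissipated=32.111
Op 3: CLOSE 1-3: Q_total=14.00, C_total=5.00, V=2.80; Q1=2.80, Q3=11.20; dissipated=0.025
Op 4: CLOSE 4-2: Q_total=17.00, C_total=9.00, V=1.89; Q4=5.67, Q2=11.33; dissipated=0.000
Op 5: CLOSE 2-4: Q_total=17.00, C_total=9.00, V=1.89; Q2=11.33, Q4=5.67; dissipated=0.000
Total dissipated: 32.219 μJ

Answer: 32.22 μJ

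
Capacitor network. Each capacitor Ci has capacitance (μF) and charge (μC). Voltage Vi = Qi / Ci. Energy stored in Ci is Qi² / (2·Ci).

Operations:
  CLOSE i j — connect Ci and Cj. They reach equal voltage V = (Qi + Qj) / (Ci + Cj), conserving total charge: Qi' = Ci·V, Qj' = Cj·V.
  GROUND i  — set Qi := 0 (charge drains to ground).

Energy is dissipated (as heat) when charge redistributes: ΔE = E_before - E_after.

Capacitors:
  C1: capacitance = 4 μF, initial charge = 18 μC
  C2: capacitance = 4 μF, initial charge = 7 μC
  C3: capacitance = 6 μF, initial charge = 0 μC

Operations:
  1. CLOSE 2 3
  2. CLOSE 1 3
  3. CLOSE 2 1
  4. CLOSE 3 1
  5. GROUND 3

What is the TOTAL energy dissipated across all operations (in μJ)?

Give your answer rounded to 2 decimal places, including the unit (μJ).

Initial: C1(4μF, Q=18μC, V=4.50V), C2(4μF, Q=7μC, V=1.75V), C3(6μF, Q=0μC, V=0.00V)
Op 1: CLOSE 2-3: Q_total=7.00, C_total=10.00, V=0.70; Q2=2.80, Q3=4.20; dissipated=3.675
Op 2: CLOSE 1-3: Q_total=22.20, C_total=10.00, V=2.22; Q1=8.88, Q3=13.32; dissipated=17.328
Op 3: CLOSE 2-1: Q_total=11.68, C_total=8.00, V=1.46; Q2=5.84, Q1=5.84; dissipated=2.310
Op 4: CLOSE 3-1: Q_total=19.16, C_total=10.00, V=1.92; Q3=11.50, Q1=7.66; dissipated=0.693
Op 5: GROUND 3: Q3=0; energy lost=11.013
Total dissipated: 35.020 μJ

Answer: 35.02 μJ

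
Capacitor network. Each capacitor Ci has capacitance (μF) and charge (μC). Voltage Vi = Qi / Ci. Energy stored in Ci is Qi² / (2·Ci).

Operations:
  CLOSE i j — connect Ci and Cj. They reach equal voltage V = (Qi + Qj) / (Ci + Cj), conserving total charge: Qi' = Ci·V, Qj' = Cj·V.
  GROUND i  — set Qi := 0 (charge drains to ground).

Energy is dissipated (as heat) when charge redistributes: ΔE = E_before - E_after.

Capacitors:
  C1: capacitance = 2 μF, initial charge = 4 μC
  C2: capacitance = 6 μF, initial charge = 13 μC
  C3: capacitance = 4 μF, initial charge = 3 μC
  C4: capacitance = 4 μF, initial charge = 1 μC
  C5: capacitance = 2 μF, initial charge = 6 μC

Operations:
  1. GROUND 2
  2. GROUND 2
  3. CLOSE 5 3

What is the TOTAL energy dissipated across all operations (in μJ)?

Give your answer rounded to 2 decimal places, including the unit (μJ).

Initial: C1(2μF, Q=4μC, V=2.00V), C2(6μF, Q=13μC, V=2.17V), C3(4μF, Q=3μC, V=0.75V), C4(4μF, Q=1μC, V=0.25V), C5(2μF, Q=6μC, V=3.00V)
Op 1: GROUND 2: Q2=0; energy lost=14.083
Op 2: GROUND 2: Q2=0; energy lost=0.000
Op 3: CLOSE 5-3: Q_total=9.00, C_total=6.00, V=1.50; Q5=3.00, Q3=6.00; dissipated=3.375
Total dissipated: 17.458 μJ

Answer: 17.46 μJ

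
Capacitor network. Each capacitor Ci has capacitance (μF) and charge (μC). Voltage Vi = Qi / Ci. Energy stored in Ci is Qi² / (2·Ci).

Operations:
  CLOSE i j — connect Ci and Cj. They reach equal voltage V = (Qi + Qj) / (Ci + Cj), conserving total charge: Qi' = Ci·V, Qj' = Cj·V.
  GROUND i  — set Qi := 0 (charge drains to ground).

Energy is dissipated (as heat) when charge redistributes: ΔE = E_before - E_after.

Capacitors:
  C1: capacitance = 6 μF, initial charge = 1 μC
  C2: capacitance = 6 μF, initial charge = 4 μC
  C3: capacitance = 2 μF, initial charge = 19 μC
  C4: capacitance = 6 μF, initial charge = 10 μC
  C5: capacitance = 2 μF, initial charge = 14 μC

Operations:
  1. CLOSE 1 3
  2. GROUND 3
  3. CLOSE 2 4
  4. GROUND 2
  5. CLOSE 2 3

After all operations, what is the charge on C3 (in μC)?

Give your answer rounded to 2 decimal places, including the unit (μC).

Initial: C1(6μF, Q=1μC, V=0.17V), C2(6μF, Q=4μC, V=0.67V), C3(2μF, Q=19μC, V=9.50V), C4(6μF, Q=10μC, V=1.67V), C5(2μF, Q=14μC, V=7.00V)
Op 1: CLOSE 1-3: Q_total=20.00, C_total=8.00, V=2.50; Q1=15.00, Q3=5.00; dissipated=65.333
Op 2: GROUND 3: Q3=0; energy lost=6.250
Op 3: CLOSE 2-4: Q_total=14.00, C_total=12.00, V=1.17; Q2=7.00, Q4=7.00; dissipated=1.500
Op 4: GROUND 2: Q2=0; energy lost=4.083
Op 5: CLOSE 2-3: Q_total=0.00, C_total=8.00, V=0.00; Q2=0.00, Q3=0.00; dissipated=0.000
Final charges: Q1=15.00, Q2=0.00, Q3=0.00, Q4=7.00, Q5=14.00

Answer: 0.00 μC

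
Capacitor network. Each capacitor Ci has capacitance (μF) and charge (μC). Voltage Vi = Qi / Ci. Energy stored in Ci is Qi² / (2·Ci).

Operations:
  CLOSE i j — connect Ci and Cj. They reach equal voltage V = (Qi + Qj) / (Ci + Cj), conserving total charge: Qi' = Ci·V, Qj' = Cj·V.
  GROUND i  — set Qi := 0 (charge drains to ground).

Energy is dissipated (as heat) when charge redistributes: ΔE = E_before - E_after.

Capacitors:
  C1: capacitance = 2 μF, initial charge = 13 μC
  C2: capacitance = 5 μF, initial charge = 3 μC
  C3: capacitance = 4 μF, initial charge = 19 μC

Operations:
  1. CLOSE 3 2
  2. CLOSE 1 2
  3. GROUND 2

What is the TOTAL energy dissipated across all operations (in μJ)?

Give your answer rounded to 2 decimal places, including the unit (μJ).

Initial: C1(2μF, Q=13μC, V=6.50V), C2(5μF, Q=3μC, V=0.60V), C3(4μF, Q=19μC, V=4.75V)
Op 1: CLOSE 3-2: Q_total=22.00, C_total=9.00, V=2.44; Q3=9.78, Q2=12.22; dissipated=19.136
Op 2: CLOSE 1-2: Q_total=25.22, C_total=7.00, V=3.60; Q1=7.21, Q2=18.02; dissipated=11.748
Op 3: GROUND 2: Q2=0; energy lost=32.457
Total dissipated: 63.342 μJ

Answer: 63.34 μJ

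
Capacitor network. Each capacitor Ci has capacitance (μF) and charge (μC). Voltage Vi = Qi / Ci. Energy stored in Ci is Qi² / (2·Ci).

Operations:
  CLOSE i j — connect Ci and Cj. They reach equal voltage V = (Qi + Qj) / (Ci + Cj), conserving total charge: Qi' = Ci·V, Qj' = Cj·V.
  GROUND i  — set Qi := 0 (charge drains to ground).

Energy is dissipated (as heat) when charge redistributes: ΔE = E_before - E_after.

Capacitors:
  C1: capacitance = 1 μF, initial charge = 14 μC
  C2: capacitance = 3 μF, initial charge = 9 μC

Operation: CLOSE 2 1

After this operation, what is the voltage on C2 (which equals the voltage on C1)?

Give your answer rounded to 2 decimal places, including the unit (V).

Initial: C1(1μF, Q=14μC, V=14.00V), C2(3μF, Q=9μC, V=3.00V)
Op 1: CLOSE 2-1: Q_total=23.00, C_total=4.00, V=5.75; Q2=17.25, Q1=5.75; dissipated=45.375

Answer: 5.75 V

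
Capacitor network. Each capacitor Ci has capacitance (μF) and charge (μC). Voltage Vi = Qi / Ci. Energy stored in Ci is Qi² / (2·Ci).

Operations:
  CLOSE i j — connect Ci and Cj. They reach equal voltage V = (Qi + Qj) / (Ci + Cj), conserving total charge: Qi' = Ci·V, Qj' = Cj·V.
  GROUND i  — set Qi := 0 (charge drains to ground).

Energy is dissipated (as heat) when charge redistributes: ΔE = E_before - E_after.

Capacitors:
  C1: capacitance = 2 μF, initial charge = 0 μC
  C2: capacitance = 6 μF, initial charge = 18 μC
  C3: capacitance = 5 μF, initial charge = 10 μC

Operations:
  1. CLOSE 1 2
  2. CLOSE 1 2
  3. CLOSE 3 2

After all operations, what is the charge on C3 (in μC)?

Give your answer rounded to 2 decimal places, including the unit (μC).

Answer: 10.68 μC

Derivation:
Initial: C1(2μF, Q=0μC, V=0.00V), C2(6μF, Q=18μC, V=3.00V), C3(5μF, Q=10μC, V=2.00V)
Op 1: CLOSE 1-2: Q_total=18.00, C_total=8.00, V=2.25; Q1=4.50, Q2=13.50; dissipated=6.750
Op 2: CLOSE 1-2: Q_total=18.00, C_total=8.00, V=2.25; Q1=4.50, Q2=13.50; dissipated=0.000
Op 3: CLOSE 3-2: Q_total=23.50, C_total=11.00, V=2.14; Q3=10.68, Q2=12.82; dissipated=0.085
Final charges: Q1=4.50, Q2=12.82, Q3=10.68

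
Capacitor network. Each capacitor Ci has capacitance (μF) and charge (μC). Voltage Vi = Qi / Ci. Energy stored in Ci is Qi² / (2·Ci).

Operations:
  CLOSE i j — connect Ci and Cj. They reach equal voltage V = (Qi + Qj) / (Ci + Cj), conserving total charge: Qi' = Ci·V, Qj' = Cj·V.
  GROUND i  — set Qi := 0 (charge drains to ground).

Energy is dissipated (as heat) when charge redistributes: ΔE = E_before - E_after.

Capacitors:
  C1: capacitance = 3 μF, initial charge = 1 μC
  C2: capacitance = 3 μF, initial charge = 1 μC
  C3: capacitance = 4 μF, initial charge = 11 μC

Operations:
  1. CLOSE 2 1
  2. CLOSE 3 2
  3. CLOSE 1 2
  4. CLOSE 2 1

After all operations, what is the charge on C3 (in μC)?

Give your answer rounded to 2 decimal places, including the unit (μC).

Initial: C1(3μF, Q=1μC, V=0.33V), C2(3μF, Q=1μC, V=0.33V), C3(4μF, Q=11μC, V=2.75V)
Op 1: CLOSE 2-1: Q_total=2.00, C_total=6.00, V=0.33; Q2=1.00, Q1=1.00; dissipated=0.000
Op 2: CLOSE 3-2: Q_total=12.00, C_total=7.00, V=1.71; Q3=6.86, Q2=5.14; dissipated=5.006
Op 3: CLOSE 1-2: Q_total=6.14, C_total=6.00, V=1.02; Q1=3.07, Q2=3.07; dissipated=1.430
Op 4: CLOSE 2-1: Q_total=6.14, C_total=6.00, V=1.02; Q2=3.07, Q1=3.07; dissipated=0.000
Final charges: Q1=3.07, Q2=3.07, Q3=6.86

Answer: 6.86 μC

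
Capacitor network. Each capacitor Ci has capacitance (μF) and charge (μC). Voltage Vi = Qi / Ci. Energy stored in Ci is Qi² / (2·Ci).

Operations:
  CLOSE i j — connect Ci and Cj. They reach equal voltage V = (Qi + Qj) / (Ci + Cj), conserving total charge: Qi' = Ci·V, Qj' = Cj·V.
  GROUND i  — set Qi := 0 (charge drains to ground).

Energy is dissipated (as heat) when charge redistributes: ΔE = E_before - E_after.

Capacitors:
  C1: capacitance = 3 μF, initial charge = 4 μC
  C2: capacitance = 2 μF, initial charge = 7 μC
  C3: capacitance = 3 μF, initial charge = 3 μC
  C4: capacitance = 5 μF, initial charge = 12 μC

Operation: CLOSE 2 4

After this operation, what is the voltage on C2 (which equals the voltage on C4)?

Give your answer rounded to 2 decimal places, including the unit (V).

Initial: C1(3μF, Q=4μC, V=1.33V), C2(2μF, Q=7μC, V=3.50V), C3(3μF, Q=3μC, V=1.00V), C4(5μF, Q=12μC, V=2.40V)
Op 1: CLOSE 2-4: Q_total=19.00, C_total=7.00, V=2.71; Q2=5.43, Q4=13.57; dissipated=0.864

Answer: 2.71 V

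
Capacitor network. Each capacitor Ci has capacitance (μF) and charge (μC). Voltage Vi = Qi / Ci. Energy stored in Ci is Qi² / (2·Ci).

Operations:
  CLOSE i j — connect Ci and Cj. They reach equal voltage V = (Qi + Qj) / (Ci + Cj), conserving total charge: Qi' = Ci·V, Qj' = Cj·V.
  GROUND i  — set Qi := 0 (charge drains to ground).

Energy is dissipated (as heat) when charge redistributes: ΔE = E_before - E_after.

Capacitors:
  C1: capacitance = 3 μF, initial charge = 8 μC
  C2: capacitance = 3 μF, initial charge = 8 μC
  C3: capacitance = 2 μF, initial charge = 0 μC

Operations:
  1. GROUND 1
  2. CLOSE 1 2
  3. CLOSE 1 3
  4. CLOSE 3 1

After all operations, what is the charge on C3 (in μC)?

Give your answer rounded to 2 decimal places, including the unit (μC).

Initial: C1(3μF, Q=8μC, V=2.67V), C2(3μF, Q=8μC, V=2.67V), C3(2μF, Q=0μC, V=0.00V)
Op 1: GROUND 1: Q1=0; energy lost=10.667
Op 2: CLOSE 1-2: Q_total=8.00, C_total=6.00, V=1.33; Q1=4.00, Q2=4.00; dissipated=5.333
Op 3: CLOSE 1-3: Q_total=4.00, C_total=5.00, V=0.80; Q1=2.40, Q3=1.60; dissipated=1.067
Op 4: CLOSE 3-1: Q_total=4.00, C_total=5.00, V=0.80; Q3=1.60, Q1=2.40; dissipated=0.000
Final charges: Q1=2.40, Q2=4.00, Q3=1.60

Answer: 1.60 μC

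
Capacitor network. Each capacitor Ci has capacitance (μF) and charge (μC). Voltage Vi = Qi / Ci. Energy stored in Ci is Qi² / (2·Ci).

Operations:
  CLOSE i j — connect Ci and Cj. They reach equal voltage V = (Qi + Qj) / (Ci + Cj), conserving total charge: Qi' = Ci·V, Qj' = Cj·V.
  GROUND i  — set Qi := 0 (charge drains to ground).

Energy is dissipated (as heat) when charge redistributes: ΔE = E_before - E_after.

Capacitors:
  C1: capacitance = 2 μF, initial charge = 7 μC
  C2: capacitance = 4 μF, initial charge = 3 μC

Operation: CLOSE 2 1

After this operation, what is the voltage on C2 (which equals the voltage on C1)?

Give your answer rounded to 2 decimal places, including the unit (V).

Initial: C1(2μF, Q=7μC, V=3.50V), C2(4μF, Q=3μC, V=0.75V)
Op 1: CLOSE 2-1: Q_total=10.00, C_total=6.00, V=1.67; Q2=6.67, Q1=3.33; dissipated=5.042

Answer: 1.67 V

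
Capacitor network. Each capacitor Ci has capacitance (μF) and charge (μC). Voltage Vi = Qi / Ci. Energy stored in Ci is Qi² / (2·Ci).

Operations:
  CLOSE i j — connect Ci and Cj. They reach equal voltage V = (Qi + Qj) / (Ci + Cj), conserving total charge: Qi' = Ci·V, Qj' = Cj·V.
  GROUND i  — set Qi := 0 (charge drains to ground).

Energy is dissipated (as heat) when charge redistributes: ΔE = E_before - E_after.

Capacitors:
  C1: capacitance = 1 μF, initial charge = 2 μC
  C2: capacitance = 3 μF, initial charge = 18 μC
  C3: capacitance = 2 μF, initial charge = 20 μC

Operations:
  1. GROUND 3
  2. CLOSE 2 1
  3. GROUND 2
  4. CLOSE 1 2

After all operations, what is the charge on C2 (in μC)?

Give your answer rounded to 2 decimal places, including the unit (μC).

Initial: C1(1μF, Q=2μC, V=2.00V), C2(3μF, Q=18μC, V=6.00V), C3(2μF, Q=20μC, V=10.00V)
Op 1: GROUND 3: Q3=0; energy lost=100.000
Op 2: CLOSE 2-1: Q_total=20.00, C_total=4.00, V=5.00; Q2=15.00, Q1=5.00; dissipated=6.000
Op 3: GROUND 2: Q2=0; energy lost=37.500
Op 4: CLOSE 1-2: Q_total=5.00, C_total=4.00, V=1.25; Q1=1.25, Q2=3.75; dissipated=9.375
Final charges: Q1=1.25, Q2=3.75, Q3=0.00

Answer: 3.75 μC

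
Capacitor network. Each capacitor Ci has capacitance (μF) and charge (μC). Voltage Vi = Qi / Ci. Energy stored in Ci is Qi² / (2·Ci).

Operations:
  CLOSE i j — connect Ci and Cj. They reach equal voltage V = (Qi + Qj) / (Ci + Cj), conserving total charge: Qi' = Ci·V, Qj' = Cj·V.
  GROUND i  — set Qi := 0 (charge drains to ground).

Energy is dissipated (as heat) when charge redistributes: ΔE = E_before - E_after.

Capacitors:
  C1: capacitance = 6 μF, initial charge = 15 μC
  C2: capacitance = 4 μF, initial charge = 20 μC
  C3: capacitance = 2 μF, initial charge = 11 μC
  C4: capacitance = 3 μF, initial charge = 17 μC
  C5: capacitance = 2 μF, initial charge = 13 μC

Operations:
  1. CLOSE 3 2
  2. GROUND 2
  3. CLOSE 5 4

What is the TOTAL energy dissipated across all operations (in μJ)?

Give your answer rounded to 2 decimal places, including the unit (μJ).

Initial: C1(6μF, Q=15μC, V=2.50V), C2(4μF, Q=20μC, V=5.00V), C3(2μF, Q=11μC, V=5.50V), C4(3μF, Q=17μC, V=5.67V), C5(2μF, Q=13μC, V=6.50V)
Op 1: CLOSE 3-2: Q_total=31.00, C_total=6.00, V=5.17; Q3=10.33, Q2=20.67; dissipated=0.167
Op 2: GROUND 2: Q2=0; energy lost=53.389
Op 3: CLOSE 5-4: Q_total=30.00, C_total=5.00, V=6.00; Q5=12.00, Q4=18.00; dissipated=0.417
Total dissipated: 53.972 μJ

Answer: 53.97 μJ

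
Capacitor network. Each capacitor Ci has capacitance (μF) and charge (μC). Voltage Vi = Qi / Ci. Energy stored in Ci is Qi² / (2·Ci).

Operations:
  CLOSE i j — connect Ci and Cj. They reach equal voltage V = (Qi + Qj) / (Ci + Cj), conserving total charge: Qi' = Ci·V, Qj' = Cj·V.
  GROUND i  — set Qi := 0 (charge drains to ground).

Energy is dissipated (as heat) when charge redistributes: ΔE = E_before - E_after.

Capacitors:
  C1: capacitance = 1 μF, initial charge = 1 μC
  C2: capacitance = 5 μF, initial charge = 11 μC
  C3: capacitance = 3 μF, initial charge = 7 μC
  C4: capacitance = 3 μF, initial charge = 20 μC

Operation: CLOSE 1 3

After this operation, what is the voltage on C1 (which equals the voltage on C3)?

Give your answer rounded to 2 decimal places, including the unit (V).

Initial: C1(1μF, Q=1μC, V=1.00V), C2(5μF, Q=11μC, V=2.20V), C3(3μF, Q=7μC, V=2.33V), C4(3μF, Q=20μC, V=6.67V)
Op 1: CLOSE 1-3: Q_total=8.00, C_total=4.00, V=2.00; Q1=2.00, Q3=6.00; dissipated=0.667

Answer: 2.00 V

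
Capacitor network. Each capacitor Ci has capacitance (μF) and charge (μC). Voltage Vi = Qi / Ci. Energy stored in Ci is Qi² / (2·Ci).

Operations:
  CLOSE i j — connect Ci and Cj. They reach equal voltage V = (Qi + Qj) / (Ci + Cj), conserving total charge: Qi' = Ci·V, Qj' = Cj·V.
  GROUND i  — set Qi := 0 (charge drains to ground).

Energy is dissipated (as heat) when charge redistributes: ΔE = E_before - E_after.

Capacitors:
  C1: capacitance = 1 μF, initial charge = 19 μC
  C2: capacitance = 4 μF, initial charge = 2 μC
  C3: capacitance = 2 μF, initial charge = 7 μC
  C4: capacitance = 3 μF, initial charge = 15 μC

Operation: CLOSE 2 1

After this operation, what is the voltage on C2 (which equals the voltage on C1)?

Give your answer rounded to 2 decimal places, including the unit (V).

Answer: 4.20 V

Derivation:
Initial: C1(1μF, Q=19μC, V=19.00V), C2(4μF, Q=2μC, V=0.50V), C3(2μF, Q=7μC, V=3.50V), C4(3μF, Q=15μC, V=5.00V)
Op 1: CLOSE 2-1: Q_total=21.00, C_total=5.00, V=4.20; Q2=16.80, Q1=4.20; dissipated=136.900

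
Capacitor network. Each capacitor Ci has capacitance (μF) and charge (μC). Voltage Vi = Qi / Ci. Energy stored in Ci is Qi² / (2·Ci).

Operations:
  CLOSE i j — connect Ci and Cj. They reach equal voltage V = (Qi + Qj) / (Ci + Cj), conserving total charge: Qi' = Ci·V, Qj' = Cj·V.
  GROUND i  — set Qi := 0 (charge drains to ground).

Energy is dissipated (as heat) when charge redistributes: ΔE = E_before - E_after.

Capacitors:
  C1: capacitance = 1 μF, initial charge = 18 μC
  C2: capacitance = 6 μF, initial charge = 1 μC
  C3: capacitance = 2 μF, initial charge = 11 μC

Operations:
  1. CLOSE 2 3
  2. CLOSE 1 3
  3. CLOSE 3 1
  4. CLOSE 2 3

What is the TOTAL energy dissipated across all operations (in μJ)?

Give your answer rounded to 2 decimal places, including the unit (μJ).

Initial: C1(1μF, Q=18μC, V=18.00V), C2(6μF, Q=1μC, V=0.17V), C3(2μF, Q=11μC, V=5.50V)
Op 1: CLOSE 2-3: Q_total=12.00, C_total=8.00, V=1.50; Q2=9.00, Q3=3.00; dissipated=21.333
Op 2: CLOSE 1-3: Q_total=21.00, C_total=3.00, V=7.00; Q1=7.00, Q3=14.00; dissipated=90.750
Op 3: CLOSE 3-1: Q_total=21.00, C_total=3.00, V=7.00; Q3=14.00, Q1=7.00; dissipated=0.000
Op 4: CLOSE 2-3: Q_total=23.00, C_total=8.00, V=2.88; Q2=17.25, Q3=5.75; dissipated=22.688
Total dissipated: 134.771 μJ

Answer: 134.77 μJ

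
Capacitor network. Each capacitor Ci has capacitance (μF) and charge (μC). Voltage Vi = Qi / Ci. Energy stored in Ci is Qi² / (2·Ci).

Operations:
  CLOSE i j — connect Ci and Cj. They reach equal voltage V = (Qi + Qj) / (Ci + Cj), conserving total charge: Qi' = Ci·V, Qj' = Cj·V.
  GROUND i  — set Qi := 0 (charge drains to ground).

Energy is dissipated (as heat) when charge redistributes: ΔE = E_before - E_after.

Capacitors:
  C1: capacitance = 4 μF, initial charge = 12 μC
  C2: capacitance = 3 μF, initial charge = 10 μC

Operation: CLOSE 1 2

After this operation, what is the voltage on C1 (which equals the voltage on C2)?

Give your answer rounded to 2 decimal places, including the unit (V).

Initial: C1(4μF, Q=12μC, V=3.00V), C2(3μF, Q=10μC, V=3.33V)
Op 1: CLOSE 1-2: Q_total=22.00, C_total=7.00, V=3.14; Q1=12.57, Q2=9.43; dissipated=0.095

Answer: 3.14 V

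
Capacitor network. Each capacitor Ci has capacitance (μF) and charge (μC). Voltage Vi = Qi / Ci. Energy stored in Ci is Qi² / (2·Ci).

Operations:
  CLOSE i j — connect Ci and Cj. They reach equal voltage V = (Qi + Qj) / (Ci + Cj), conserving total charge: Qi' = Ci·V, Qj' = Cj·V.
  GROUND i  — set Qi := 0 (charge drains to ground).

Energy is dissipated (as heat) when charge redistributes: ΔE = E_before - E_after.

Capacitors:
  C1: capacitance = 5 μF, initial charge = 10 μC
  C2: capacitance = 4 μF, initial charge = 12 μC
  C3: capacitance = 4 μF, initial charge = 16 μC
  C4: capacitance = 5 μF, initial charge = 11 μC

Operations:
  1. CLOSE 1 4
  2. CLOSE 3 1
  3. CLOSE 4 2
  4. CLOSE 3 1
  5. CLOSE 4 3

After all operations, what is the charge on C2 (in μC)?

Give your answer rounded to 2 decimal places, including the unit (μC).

Initial: C1(5μF, Q=10μC, V=2.00V), C2(4μF, Q=12μC, V=3.00V), C3(4μF, Q=16μC, V=4.00V), C4(5μF, Q=11μC, V=2.20V)
Op 1: CLOSE 1-4: Q_total=21.00, C_total=10.00, V=2.10; Q1=10.50, Q4=10.50; dissipated=0.050
Op 2: CLOSE 3-1: Q_total=26.50, C_total=9.00, V=2.94; Q3=11.78, Q1=14.72; dissipated=4.011
Op 3: CLOSE 4-2: Q_total=22.50, C_total=9.00, V=2.50; Q4=12.50, Q2=10.00; dissipated=0.900
Op 4: CLOSE 3-1: Q_total=26.50, C_total=9.00, V=2.94; Q3=11.78, Q1=14.72; dissipated=0.000
Op 5: CLOSE 4-3: Q_total=24.28, C_total=9.00, V=2.70; Q4=13.49, Q3=10.79; dissipated=0.219
Final charges: Q1=14.72, Q2=10.00, Q3=10.79, Q4=13.49

Answer: 10.00 μC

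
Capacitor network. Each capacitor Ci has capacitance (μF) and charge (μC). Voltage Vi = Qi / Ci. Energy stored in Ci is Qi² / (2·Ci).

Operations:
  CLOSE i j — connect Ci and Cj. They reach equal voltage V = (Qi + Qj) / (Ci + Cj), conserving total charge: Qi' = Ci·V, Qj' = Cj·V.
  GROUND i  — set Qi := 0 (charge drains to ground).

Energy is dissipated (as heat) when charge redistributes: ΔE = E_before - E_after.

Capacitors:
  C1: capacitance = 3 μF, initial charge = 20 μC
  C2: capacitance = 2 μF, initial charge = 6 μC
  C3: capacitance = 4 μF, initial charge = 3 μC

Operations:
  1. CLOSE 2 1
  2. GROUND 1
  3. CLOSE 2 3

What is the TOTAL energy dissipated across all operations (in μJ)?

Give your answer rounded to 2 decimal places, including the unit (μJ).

Answer: 61.83 μJ

Derivation:
Initial: C1(3μF, Q=20μC, V=6.67V), C2(2μF, Q=6μC, V=3.00V), C3(4μF, Q=3μC, V=0.75V)
Op 1: CLOSE 2-1: Q_total=26.00, C_total=5.00, V=5.20; Q2=10.40, Q1=15.60; dissipated=8.067
Op 2: GROUND 1: Q1=0; energy lost=40.560
Op 3: CLOSE 2-3: Q_total=13.40, C_total=6.00, V=2.23; Q2=4.47, Q3=8.93; dissipated=13.202
Total dissipated: 61.828 μJ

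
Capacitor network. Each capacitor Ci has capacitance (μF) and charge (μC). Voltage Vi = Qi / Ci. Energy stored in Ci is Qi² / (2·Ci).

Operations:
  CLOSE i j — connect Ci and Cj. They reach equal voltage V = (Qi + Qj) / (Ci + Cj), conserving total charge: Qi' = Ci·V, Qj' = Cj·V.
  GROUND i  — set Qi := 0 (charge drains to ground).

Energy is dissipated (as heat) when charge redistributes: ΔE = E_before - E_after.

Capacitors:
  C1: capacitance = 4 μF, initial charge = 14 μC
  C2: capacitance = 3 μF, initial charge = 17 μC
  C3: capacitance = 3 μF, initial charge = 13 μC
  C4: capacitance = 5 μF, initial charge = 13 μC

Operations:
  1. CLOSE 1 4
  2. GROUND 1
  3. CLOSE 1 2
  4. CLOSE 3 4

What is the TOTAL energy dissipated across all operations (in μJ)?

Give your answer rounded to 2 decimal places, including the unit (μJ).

Initial: C1(4μF, Q=14μC, V=3.50V), C2(3μF, Q=17μC, V=5.67V), C3(3μF, Q=13μC, V=4.33V), C4(5μF, Q=13μC, V=2.60V)
Op 1: CLOSE 1-4: Q_total=27.00, C_total=9.00, V=3.00; Q1=12.00, Q4=15.00; dissipated=0.900
Op 2: GROUND 1: Q1=0; energy lost=18.000
Op 3: CLOSE 1-2: Q_total=17.00, C_total=7.00, V=2.43; Q1=9.71, Q2=7.29; dissipated=27.524
Op 4: CLOSE 3-4: Q_total=28.00, C_total=8.00, V=3.50; Q3=10.50, Q4=17.50; dissipated=1.667
Total dissipated: 48.090 μJ

Answer: 48.09 μJ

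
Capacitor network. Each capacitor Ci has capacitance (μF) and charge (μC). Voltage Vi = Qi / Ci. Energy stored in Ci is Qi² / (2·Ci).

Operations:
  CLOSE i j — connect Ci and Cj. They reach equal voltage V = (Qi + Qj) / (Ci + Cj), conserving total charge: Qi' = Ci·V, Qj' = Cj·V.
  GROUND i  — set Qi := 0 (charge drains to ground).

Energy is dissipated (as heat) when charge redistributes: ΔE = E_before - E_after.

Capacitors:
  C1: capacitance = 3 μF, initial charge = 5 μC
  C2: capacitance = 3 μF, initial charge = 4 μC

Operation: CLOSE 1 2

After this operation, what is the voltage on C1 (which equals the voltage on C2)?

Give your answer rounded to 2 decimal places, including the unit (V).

Answer: 1.50 V

Derivation:
Initial: C1(3μF, Q=5μC, V=1.67V), C2(3μF, Q=4μC, V=1.33V)
Op 1: CLOSE 1-2: Q_total=9.00, C_total=6.00, V=1.50; Q1=4.50, Q2=4.50; dissipated=0.083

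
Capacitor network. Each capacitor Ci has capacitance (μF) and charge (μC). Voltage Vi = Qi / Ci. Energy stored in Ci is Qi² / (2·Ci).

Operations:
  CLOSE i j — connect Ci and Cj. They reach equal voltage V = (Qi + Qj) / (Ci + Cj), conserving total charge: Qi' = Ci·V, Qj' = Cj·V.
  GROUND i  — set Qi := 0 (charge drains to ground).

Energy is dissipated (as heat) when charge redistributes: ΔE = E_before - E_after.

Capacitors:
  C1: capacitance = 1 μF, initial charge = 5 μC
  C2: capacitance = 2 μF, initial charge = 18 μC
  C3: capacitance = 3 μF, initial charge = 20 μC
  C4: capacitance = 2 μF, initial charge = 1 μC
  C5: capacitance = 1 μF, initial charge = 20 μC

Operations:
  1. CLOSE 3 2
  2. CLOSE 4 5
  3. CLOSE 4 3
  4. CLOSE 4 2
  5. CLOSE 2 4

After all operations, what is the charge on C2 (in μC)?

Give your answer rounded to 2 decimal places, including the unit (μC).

Initial: C1(1μF, Q=5μC, V=5.00V), C2(2μF, Q=18μC, V=9.00V), C3(3μF, Q=20μC, V=6.67V), C4(2μF, Q=1μC, V=0.50V), C5(1μF, Q=20μC, V=20.00V)
Op 1: CLOSE 3-2: Q_total=38.00, C_total=5.00, V=7.60; Q3=22.80, Q2=15.20; dissipated=3.267
Op 2: CLOSE 4-5: Q_total=21.00, C_total=3.00, V=7.00; Q4=14.00, Q5=7.00; dissipated=126.750
Op 3: CLOSE 4-3: Q_total=36.80, C_total=5.00, V=7.36; Q4=14.72, Q3=22.08; dissipated=0.216
Op 4: CLOSE 4-2: Q_total=29.92, C_total=4.00, V=7.48; Q4=14.96, Q2=14.96; dissipated=0.029
Op 5: CLOSE 2-4: Q_total=29.92, C_total=4.00, V=7.48; Q2=14.96, Q4=14.96; dissipated=0.000
Final charges: Q1=5.00, Q2=14.96, Q3=22.08, Q4=14.96, Q5=7.00

Answer: 14.96 μC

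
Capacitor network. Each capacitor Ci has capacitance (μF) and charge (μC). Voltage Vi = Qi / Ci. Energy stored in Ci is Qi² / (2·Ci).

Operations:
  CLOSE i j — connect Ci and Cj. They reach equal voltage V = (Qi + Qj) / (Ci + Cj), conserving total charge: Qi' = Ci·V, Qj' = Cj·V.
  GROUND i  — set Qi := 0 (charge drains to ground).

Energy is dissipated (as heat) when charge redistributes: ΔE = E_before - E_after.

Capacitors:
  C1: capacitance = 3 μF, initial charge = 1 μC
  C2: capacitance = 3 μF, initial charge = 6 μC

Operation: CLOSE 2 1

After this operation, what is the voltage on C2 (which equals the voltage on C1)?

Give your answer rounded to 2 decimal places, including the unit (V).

Answer: 1.17 V

Derivation:
Initial: C1(3μF, Q=1μC, V=0.33V), C2(3μF, Q=6μC, V=2.00V)
Op 1: CLOSE 2-1: Q_total=7.00, C_total=6.00, V=1.17; Q2=3.50, Q1=3.50; dissipated=2.083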